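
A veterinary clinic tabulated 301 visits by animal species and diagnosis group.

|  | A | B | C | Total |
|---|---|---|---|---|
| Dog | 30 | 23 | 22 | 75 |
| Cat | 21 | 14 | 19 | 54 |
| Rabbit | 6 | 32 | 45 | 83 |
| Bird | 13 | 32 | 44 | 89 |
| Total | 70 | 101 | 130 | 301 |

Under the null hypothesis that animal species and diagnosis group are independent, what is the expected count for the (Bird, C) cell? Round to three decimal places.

38.439

Row total (Bird) = 89; column total (C) = 130; grand total N = 301.
Expected count = (row total × column total) / N = 89 × 130 / 301 = 38.439.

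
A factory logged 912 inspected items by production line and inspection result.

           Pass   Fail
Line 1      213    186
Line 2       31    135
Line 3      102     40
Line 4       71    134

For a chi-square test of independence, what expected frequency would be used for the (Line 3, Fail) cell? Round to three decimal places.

Row total (Line 3) = 142; column total (Fail) = 495; grand total N = 912.
Expected count = (row total × column total) / N = 142 × 495 / 912 = 77.072.

77.072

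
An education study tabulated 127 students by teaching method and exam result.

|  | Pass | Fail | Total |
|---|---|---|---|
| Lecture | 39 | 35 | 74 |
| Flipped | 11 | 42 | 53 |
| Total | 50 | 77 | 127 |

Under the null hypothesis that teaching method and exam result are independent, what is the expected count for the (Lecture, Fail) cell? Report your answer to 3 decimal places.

44.866

Row total (Lecture) = 74; column total (Fail) = 77; grand total N = 127.
Expected count = (row total × column total) / N = 74 × 77 / 127 = 44.866.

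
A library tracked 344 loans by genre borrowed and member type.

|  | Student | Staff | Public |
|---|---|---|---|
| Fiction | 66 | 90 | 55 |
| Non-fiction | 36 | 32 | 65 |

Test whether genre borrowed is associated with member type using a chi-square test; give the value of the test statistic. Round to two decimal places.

Row totals: 211, 133. Column totals: 102, 122, 120. Grand total N = 344.
Expected counts (row total × column total / N):
  Fiction, Student: 211×102/344 = 62.564
  Fiction, Staff: 211×122/344 = 74.831
  Fiction, Public: 211×120/344 = 73.605
  Non-fiction, Student: 133×102/344 = 39.436
  Non-fiction, Staff: 133×122/344 = 47.169
  Non-fiction, Public: 133×120/344 = 46.395
Contributions (O − E)²/E:
  (66 − 62.564)²/62.564 = 0.1887
  (90 − 74.831)²/74.831 = 3.0749
  (55 − 73.605)²/73.605 = 4.7028
  (36 − 39.436)²/39.436 = 0.2994
  (32 − 47.169)²/47.169 = 4.8782
  (65 − 46.395)²/46.395 = 7.4608
χ² = 0.1887 + 3.0749 + 4.7028 + 0.2994 + 4.8782 + 7.4608 = 20.60

20.60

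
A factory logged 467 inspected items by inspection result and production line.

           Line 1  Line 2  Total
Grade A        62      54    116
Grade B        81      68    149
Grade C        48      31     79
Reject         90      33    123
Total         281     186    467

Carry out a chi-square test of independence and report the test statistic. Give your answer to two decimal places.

12.97

Grand total N = 467.
Expected counts (row total × column total / N):
  Grade A, Line 1: 116×281/467 = 69.799
  Grade A, Line 2: 116×186/467 = 46.201
  Grade B, Line 1: 149×281/467 = 89.655
  Grade B, Line 2: 149×186/467 = 59.345
  Grade C, Line 1: 79×281/467 = 47.535
  Grade C, Line 2: 79×186/467 = 31.465
  Reject, Line 1: 123×281/467 = 74.011
  Reject, Line 2: 123×186/467 = 48.989
Contributions (O − E)²/E:
  (62 − 69.799)²/69.799 = 0.8714
  (54 − 46.201)²/46.201 = 1.3165
  (81 − 89.655)²/89.655 = 0.8355
  (68 − 59.345)²/59.345 = 1.2623
  (48 − 47.535)²/47.535 = 0.0045
  (31 − 31.465)²/31.465 = 0.0069
  (90 − 74.011)²/74.011 = 3.4542
  (33 − 48.989)²/48.989 = 5.2185
χ² = 0.8714 + 1.3165 + 0.8355 + 1.2623 + 0.0045 + 0.0069 + 3.4542 + 5.2185 = 12.97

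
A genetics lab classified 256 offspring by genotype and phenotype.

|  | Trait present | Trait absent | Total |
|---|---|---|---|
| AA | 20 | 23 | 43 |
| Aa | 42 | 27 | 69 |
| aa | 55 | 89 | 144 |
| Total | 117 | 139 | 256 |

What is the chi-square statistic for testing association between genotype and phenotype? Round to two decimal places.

Grand total N = 256.
Expected counts (row total × column total / N):
  AA, Trait present: 43×117/256 = 19.652
  AA, Trait absent: 43×139/256 = 23.348
  Aa, Trait present: 69×117/256 = 31.535
  Aa, Trait absent: 69×139/256 = 37.465
  aa, Trait present: 144×117/256 = 65.812
  aa, Trait absent: 144×139/256 = 78.188
Contributions (O − E)²/E:
  (20 − 19.652)²/19.652 = 0.0062
  (23 − 23.348)²/23.348 = 0.0052
  (42 − 31.535)²/31.535 = 3.4728
  (27 − 37.465)²/37.465 = 2.9232
  (55 − 65.812)²/65.812 = 1.7763
  (89 − 78.188)²/78.188 = 1.4951
χ² = 0.0062 + 0.0052 + 3.4728 + 2.9232 + 1.7763 + 1.4951 = 9.68

9.68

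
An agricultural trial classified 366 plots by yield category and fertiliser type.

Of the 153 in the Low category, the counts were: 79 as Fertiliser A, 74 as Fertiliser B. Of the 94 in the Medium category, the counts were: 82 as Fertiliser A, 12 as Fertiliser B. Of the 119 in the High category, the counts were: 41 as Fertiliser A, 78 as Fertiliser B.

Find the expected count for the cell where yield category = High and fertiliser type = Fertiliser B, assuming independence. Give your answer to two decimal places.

53.32

Row total (High) = 119; column total (Fertiliser B) = 164; grand total N = 366.
Expected count = (row total × column total) / N = 119 × 164 / 366 = 53.32.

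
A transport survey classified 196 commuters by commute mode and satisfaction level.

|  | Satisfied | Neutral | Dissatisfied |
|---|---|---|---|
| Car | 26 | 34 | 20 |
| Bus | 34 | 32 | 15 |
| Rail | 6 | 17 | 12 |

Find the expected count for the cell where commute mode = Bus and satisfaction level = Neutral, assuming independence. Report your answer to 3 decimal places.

34.301

Row total (Bus) = 81; column total (Neutral) = 83; grand total N = 196.
Expected count = (row total × column total) / N = 81 × 83 / 196 = 34.301.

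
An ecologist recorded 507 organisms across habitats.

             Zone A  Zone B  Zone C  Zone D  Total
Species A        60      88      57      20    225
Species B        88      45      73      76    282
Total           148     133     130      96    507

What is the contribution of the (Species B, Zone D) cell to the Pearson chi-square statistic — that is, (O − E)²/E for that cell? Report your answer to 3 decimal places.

9.568

Row total (Species B) = 282; column total (Zone D) = 96; N = 507.
Expected count E = 282 × 96 / 507 = 53.3964.
Contribution = (O − E)²/E = (76 − 53.3964)² / 53.3964 = 9.568.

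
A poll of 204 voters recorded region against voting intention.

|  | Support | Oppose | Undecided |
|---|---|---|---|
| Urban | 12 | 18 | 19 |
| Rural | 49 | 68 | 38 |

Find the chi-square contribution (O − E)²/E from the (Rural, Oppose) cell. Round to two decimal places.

Row total (Rural) = 155; column total (Oppose) = 86; N = 204.
Expected count E = 155 × 86 / 204 = 65.343.
Contribution = (O − E)²/E = (68 − 65.343)² / 65.343 = 0.11.

0.11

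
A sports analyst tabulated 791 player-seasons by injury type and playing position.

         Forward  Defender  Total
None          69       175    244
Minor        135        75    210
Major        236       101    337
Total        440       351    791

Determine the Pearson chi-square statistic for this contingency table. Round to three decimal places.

108.634

Grand total N = 791.
Expected counts (row total × column total / N):
  None, Forward: 244×440/791 = 135.7269
  None, Defender: 244×351/791 = 108.2731
  Minor, Forward: 210×440/791 = 116.8142
  Minor, Defender: 210×351/791 = 93.1858
  Major, Forward: 337×440/791 = 187.4589
  Major, Defender: 337×351/791 = 149.5411
Contributions (O − E)²/E:
  (69 − 135.7269)²/135.7269 = 32.8047
  (175 − 108.2731)²/108.2731 = 41.1227
  (135 − 116.8142)²/116.8142 = 2.8312
  (75 − 93.1858)²/93.1858 = 3.5491
  (236 − 187.4589)²/187.4589 = 12.5694
  (101 − 149.5411)²/149.5411 = 15.7565
χ² = 32.8047 + 41.1227 + 2.8312 + 3.5491 + 12.5694 + 15.7565 = 108.634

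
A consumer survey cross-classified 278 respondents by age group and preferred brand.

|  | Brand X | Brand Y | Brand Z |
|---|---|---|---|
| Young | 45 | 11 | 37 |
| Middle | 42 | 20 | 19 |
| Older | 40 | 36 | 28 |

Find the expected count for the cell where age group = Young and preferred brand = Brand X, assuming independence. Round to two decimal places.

42.49

Row total (Young) = 93; column total (Brand X) = 127; grand total N = 278.
Expected count = (row total × column total) / N = 93 × 127 / 278 = 42.49.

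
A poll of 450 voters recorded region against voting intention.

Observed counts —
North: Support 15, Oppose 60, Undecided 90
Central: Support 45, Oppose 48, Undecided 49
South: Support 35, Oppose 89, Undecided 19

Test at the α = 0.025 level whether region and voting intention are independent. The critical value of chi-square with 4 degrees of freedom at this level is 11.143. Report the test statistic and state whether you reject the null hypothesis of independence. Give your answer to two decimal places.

Row totals: 165, 142, 143. Column totals: 95, 197, 158. Grand total N = 450.
Expected counts (row total × column total / N):
  North, Support: 165×95/450 = 34.833
  North, Oppose: 165×197/450 = 72.233
  North, Undecided: 165×158/450 = 57.933
  Central, Support: 142×95/450 = 29.978
  Central, Oppose: 142×197/450 = 62.164
  Central, Undecided: 142×158/450 = 49.858
  South, Support: 143×95/450 = 30.189
  South, Oppose: 143×197/450 = 62.602
  South, Undecided: 143×158/450 = 50.209
Contributions (O − E)²/E:
  (15 − 34.833)²/34.833 = 11.2924
  (60 − 72.233)²/72.233 = 2.0717
  (90 − 57.933)²/57.933 = 17.7497
  (45 − 29.978)²/29.978 = 7.5275
  (48 − 62.164)²/62.164 = 3.2273
  (49 − 49.858)²/49.858 = 0.0148
  (35 − 30.189)²/30.189 = 0.7667
  (89 − 62.602)²/62.602 = 11.1315
  (19 − 50.209)²/50.209 = 19.3989
χ² = 11.2924 + 2.0717 + 17.7497 + 7.5275 + 3.2273 + 0.0148 + 0.7667 + 11.1315 + 19.3989 = 73.18
df = (3−1)(3−1) = 4. Since 73.18 > 11.143, reject the null hypothesis of independence at α = 0.025.

73.18; reject H₀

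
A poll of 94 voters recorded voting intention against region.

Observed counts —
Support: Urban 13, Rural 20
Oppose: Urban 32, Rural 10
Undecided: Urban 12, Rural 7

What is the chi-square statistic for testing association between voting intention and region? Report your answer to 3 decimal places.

10.547

Row totals: 33, 42, 19. Column totals: 57, 37. Grand total N = 94.
Expected counts (row total × column total / N):
  Support, Urban: 33×57/94 = 20.01064
  Support, Rural: 33×37/94 = 12.98936
  Oppose, Urban: 42×57/94 = 25.46809
  Oppose, Rural: 42×37/94 = 16.53191
  Undecided, Urban: 19×57/94 = 11.52128
  Undecided, Rural: 19×37/94 = 7.47872
Contributions (O − E)²/E:
  (13 − 20.01064)²/20.01064 = 2.4561
  (20 − 12.98936)²/12.98936 = 3.7838
  (32 − 25.46809)²/25.46809 = 1.6753
  (10 − 16.53191)²/16.53191 = 2.5808
  (12 − 11.52128)²/11.52128 = 0.0199
  (7 − 7.47872)²/7.47872 = 0.0306
χ² = 2.4561 + 3.7838 + 1.6753 + 2.5808 + 0.0199 + 0.0306 = 10.547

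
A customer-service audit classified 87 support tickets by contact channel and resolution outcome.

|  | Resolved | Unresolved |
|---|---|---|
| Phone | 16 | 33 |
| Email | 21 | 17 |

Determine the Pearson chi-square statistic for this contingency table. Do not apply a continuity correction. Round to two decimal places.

Row totals: 49, 38. Column totals: 37, 50. Grand total N = 87.
Expected counts (row total × column total / N):
  Phone, Resolved: 49×37/87 = 20.839
  Phone, Unresolved: 49×50/87 = 28.161
  Email, Resolved: 38×37/87 = 16.161
  Email, Unresolved: 38×50/87 = 21.839
Contributions (O − E)²/E:
  (16 − 20.839)²/20.839 = 1.1237
  (33 − 28.161)²/28.161 = 0.8315
  (21 − 16.161)²/16.161 = 1.4489
  (17 − 21.839)²/21.839 = 1.0722
χ² = 1.1237 + 0.8315 + 1.4489 + 1.0722 = 4.48

4.48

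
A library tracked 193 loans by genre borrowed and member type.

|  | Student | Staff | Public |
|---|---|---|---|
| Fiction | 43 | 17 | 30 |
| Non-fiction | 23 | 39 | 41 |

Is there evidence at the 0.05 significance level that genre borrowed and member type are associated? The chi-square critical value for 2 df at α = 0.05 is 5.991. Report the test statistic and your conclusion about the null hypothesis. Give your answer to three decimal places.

Row totals: 90, 103. Column totals: 66, 56, 71. Grand total N = 193.
Expected counts (row total × column total / N):
  Fiction, Student: 90×66/193 = 30.7772
  Fiction, Staff: 90×56/193 = 26.1140
  Fiction, Public: 90×71/193 = 33.1088
  Non-fiction, Student: 103×66/193 = 35.2228
  Non-fiction, Staff: 103×56/193 = 29.8860
  Non-fiction, Public: 103×71/193 = 37.8912
Contributions (O − E)²/E:
  (43 − 30.7772)²/30.7772 = 4.8541
  (17 − 26.1140)²/26.1140 = 3.1809
  (30 − 33.1088)²/33.1088 = 0.2919
  (23 − 35.2228)²/35.2228 = 4.2415
  (39 − 29.8860)²/29.8860 = 2.7794
  (41 − 37.8912)²/37.8912 = 0.2551
χ² = 4.8541 + 3.1809 + 0.2919 + 4.2415 + 2.7794 + 0.2551 = 15.603
df = (2−1)(3−1) = 2. Since 15.603 > 5.991, reject the null hypothesis of independence at α = 0.05.

15.603; reject H₀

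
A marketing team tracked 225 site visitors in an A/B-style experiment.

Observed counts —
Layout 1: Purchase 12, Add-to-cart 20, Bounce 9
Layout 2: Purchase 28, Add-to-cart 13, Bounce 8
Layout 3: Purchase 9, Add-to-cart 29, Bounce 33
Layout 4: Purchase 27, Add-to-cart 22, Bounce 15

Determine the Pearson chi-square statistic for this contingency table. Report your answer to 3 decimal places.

Row totals: 41, 49, 71, 64. Column totals: 76, 84, 65. Grand total N = 225.
Expected counts (row total × column total / N):
  Layout 1, Purchase: 41×76/225 = 13.8489
  Layout 1, Add-to-cart: 41×84/225 = 15.3067
  Layout 1, Bounce: 41×65/225 = 11.8444
  Layout 2, Purchase: 49×76/225 = 16.5511
  Layout 2, Add-to-cart: 49×84/225 = 18.2933
  Layout 2, Bounce: 49×65/225 = 14.1556
  Layout 3, Purchase: 71×76/225 = 23.9822
  Layout 3, Add-to-cart: 71×84/225 = 26.5067
  Layout 3, Bounce: 71×65/225 = 20.5111
  Layout 4, Purchase: 64×76/225 = 21.6178
  Layout 4, Add-to-cart: 64×84/225 = 23.8933
  Layout 4, Bounce: 64×65/225 = 18.4889
Contributions (O − E)²/E:
  (12 − 13.8489)²/13.8489 = 0.2468
  (20 − 15.3067)²/15.3067 = 1.4390
  (9 − 11.8444)²/11.8444 = 0.6831
  (28 − 16.5511)²/16.5511 = 7.9196
  (13 − 18.2933)²/18.2933 = 1.5317
  (8 − 14.1556)²/14.1556 = 2.6768
  (9 − 23.9822)²/23.9822 = 9.3597
  (29 − 26.5067)²/26.5067 = 0.2345
  (33 − 20.5111)²/20.5111 = 7.6043
  (27 − 21.6178)²/21.6178 = 1.3400
  (22 − 23.8933)²/23.8933 = 0.1500
  (15 − 18.4889)²/18.4889 = 0.6584
χ² = 0.2468 + 1.4390 + 0.6831 + 7.9196 + 1.5317 + 2.6768 + 9.3597 + 0.2345 + 7.6043 + 1.3400 + 0.1500 + 0.6584 = 33.844

33.844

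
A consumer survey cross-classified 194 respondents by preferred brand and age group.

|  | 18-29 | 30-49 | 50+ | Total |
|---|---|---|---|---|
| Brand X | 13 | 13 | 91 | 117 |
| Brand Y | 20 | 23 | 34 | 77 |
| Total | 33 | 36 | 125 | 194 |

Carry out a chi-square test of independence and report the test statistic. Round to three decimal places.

Grand total N = 194.
Expected counts (row total × column total / N):
  Brand X, 18-29: 117×33/194 = 19.9021
  Brand X, 30-49: 117×36/194 = 21.7113
  Brand X, 50+: 117×125/194 = 75.3866
  Brand Y, 18-29: 77×33/194 = 13.0979
  Brand Y, 30-49: 77×36/194 = 14.2887
  Brand Y, 50+: 77×125/194 = 49.6134
Contributions (O − E)²/E:
  (13 − 19.9021)²/19.9021 = 2.3937
  (13 − 21.7113)²/21.7113 = 3.4953
  (91 − 75.3866)²/75.3866 = 3.2337
  (20 − 13.0979)²/13.0979 = 3.6371
  (23 − 14.2887)²/14.2887 = 5.3110
  (34 − 49.6134)²/49.6134 = 4.9136
χ² = 2.3937 + 3.4953 + 3.2337 + 3.6371 + 5.3110 + 4.9136 = 22.984

22.984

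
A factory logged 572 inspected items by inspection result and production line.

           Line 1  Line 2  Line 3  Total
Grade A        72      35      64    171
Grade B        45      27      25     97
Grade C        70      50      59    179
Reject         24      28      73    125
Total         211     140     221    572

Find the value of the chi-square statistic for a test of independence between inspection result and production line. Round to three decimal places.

35.489

Grand total N = 572.
Expected counts (row total × column total / N):
  Grade A, Line 1: 171×211/572 = 63.0787
  Grade A, Line 2: 171×140/572 = 41.8531
  Grade A, Line 3: 171×221/572 = 66.0682
  Grade B, Line 1: 97×211/572 = 35.7815
  Grade B, Line 2: 97×140/572 = 23.7413
  Grade B, Line 3: 97×221/572 = 37.4773
  Grade C, Line 1: 179×211/572 = 66.0297
  Grade C, Line 2: 179×140/572 = 43.8112
  Grade C, Line 3: 179×221/572 = 69.1591
  Reject, Line 1: 125×211/572 = 46.1101
  Reject, Line 2: 125×140/572 = 30.5944
  Reject, Line 3: 125×221/572 = 48.2955
Contributions (O − E)²/E:
  (72 − 63.0787)²/63.0787 = 1.2618
  (35 − 41.8531)²/41.8531 = 1.1221
  (64 − 66.0682)²/66.0682 = 0.0647
  (45 − 35.7815)²/35.7815 = 2.3750
  (27 − 23.7413)²/23.7413 = 0.4473
  (25 − 37.4773)²/37.4773 = 4.1541
  (70 − 66.0297)²/66.0297 = 0.2387
  (50 − 43.8112)²/43.8112 = 0.8742
  (59 − 69.1591)²/69.1591 = 1.4923
  (24 − 46.1101)²/46.1101 = 10.6019
  (28 − 30.5944)²/30.5944 = 0.2200
  (73 − 48.2955)²/48.2955 = 12.6370
χ² = 1.2618 + 1.1221 + 0.0647 + 2.3750 + 0.4473 + 4.1541 + 0.2387 + 0.8742 + 1.4923 + 10.6019 + 0.2200 + 12.6370 = 35.489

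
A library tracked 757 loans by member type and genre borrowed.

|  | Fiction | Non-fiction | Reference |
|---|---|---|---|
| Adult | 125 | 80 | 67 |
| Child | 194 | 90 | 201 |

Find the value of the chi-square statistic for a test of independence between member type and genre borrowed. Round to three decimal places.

24.522

Row totals: 272, 485. Column totals: 319, 170, 268. Grand total N = 757.
Expected counts (row total × column total / N):
  Adult, Fiction: 272×319/757 = 114.6209
  Adult, Non-fiction: 272×170/757 = 61.0832
  Adult, Reference: 272×268/757 = 96.2959
  Child, Fiction: 485×319/757 = 204.3791
  Child, Non-fiction: 485×170/757 = 108.9168
  Child, Reference: 485×268/757 = 171.7041
Contributions (O − E)²/E:
  (125 − 114.6209)²/114.6209 = 0.9398
  (80 − 61.0832)²/61.0832 = 5.8583
  (67 − 96.2959)²/96.2959 = 8.9126
  (194 − 204.3791)²/204.3791 = 0.5271
  (90 − 108.9168)²/108.9168 = 3.2855
  (201 − 171.7041)²/171.7041 = 4.9984
χ² = 0.9398 + 5.8583 + 8.9126 + 0.5271 + 3.2855 + 4.9984 = 24.522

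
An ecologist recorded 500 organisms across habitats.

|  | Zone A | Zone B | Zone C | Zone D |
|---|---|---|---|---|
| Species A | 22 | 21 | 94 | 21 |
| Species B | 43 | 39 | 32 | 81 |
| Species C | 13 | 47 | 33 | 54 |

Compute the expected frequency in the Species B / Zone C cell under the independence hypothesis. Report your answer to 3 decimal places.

62.010

Row total (Species B) = 195; column total (Zone C) = 159; grand total N = 500.
Expected count = (row total × column total) / N = 195 × 159 / 500 = 62.010.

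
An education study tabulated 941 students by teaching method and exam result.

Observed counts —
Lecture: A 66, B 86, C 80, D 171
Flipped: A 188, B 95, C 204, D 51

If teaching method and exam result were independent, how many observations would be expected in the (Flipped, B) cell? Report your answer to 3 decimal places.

103.484

Row total (Flipped) = 538; column total (B) = 181; grand total N = 941.
Expected count = (row total × column total) / N = 538 × 181 / 941 = 103.484.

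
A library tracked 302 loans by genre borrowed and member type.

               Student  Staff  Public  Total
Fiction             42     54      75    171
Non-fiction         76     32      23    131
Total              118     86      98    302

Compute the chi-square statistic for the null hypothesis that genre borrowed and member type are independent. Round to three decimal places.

38.392

Grand total N = 302.
Expected counts (row total × column total / N):
  Fiction, Student: 171×118/302 = 66.8146
  Fiction, Staff: 171×86/302 = 48.6954
  Fiction, Public: 171×98/302 = 55.4901
  Non-fiction, Student: 131×118/302 = 51.1854
  Non-fiction, Staff: 131×86/302 = 37.3046
  Non-fiction, Public: 131×98/302 = 42.5099
Contributions (O − E)²/E:
  (42 − 66.8146)²/66.8146 = 9.2160
  (54 − 48.6954)²/48.6954 = 0.5779
  (75 − 55.4901)²/55.4901 = 6.8595
  (76 − 51.1854)²/51.1854 = 12.0301
  (32 − 37.3046)²/37.3046 = 0.7543
  (23 − 42.5099)²/42.5099 = 8.9541
χ² = 9.2160 + 0.5779 + 6.8595 + 12.0301 + 0.7543 + 8.9541 = 38.392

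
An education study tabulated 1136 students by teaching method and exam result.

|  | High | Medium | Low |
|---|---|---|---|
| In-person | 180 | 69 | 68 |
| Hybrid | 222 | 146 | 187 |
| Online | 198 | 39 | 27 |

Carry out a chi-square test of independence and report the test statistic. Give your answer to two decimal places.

Row totals: 317, 555, 264. Column totals: 600, 254, 282. Grand total N = 1136.
Expected counts (row total × column total / N):
  In-person, High: 317×600/1136 = 167.430
  In-person, Medium: 317×254/1136 = 70.879
  In-person, Low: 317×282/1136 = 78.692
  Hybrid, High: 555×600/1136 = 293.134
  Hybrid, Medium: 555×254/1136 = 124.093
  Hybrid, Low: 555×282/1136 = 137.773
  Online, High: 264×600/1136 = 139.437
  Online, Medium: 264×254/1136 = 59.028
  Online, Low: 264×282/1136 = 65.535
Contributions (O − E)²/E:
  (180 − 167.430)²/167.430 = 0.9437
  (69 − 70.879)²/70.879 = 0.0498
  (68 − 78.692)²/78.692 = 1.4527
  (222 − 293.134)²/293.134 = 17.2619
  (146 − 124.093)²/124.093 = 3.8674
  (187 − 137.773)²/137.773 = 17.5891
  (198 − 139.437)²/139.437 = 24.5962
  (39 − 59.028)²/59.028 = 6.7954
  (27 − 65.535)²/65.535 = 22.6588
χ² = 0.9437 + 0.0498 + 1.4527 + 17.2619 + 3.8674 + 17.5891 + 24.5962 + 6.7954 + 22.6588 = 95.22

95.22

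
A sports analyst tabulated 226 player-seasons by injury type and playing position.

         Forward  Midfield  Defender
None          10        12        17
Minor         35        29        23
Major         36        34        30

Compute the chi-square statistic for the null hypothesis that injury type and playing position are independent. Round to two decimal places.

4.30

Row totals: 39, 87, 100. Column totals: 81, 75, 70. Grand total N = 226.
Expected counts (row total × column total / N):
  None, Forward: 39×81/226 = 13.978
  None, Midfield: 39×75/226 = 12.942
  None, Defender: 39×70/226 = 12.080
  Minor, Forward: 87×81/226 = 31.181
  Minor, Midfield: 87×75/226 = 28.872
  Minor, Defender: 87×70/226 = 26.947
  Major, Forward: 100×81/226 = 35.841
  Major, Midfield: 100×75/226 = 33.186
  Major, Defender: 100×70/226 = 30.973
Contributions (O − E)²/E:
  (10 − 13.978)²/13.978 = 1.1321
  (12 − 12.942)²/12.942 = 0.0686
  (17 − 12.080)²/12.080 = 2.0038
  (35 − 31.181)²/31.181 = 0.4677
  (29 − 28.872)²/28.872 = 0.0006
  (23 − 26.947)²/26.947 = 0.5781
  (36 − 35.841)²/35.841 = 0.0007
  (34 − 33.186)²/33.186 = 0.0200
  (30 − 30.973)²/30.973 = 0.0306
χ² = 1.1321 + 0.0686 + 2.0038 + 0.4677 + 0.0006 + 0.5781 + 0.0007 + 0.0200 + 0.0306 = 4.30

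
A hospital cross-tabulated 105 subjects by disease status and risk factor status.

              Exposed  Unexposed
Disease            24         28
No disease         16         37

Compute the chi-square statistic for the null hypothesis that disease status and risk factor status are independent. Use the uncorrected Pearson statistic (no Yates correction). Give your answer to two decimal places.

Row totals: 52, 53. Column totals: 40, 65. Grand total N = 105.
Expected counts (row total × column total / N):
  Disease, Exposed: 52×40/105 = 19.810
  Disease, Unexposed: 52×65/105 = 32.190
  No disease, Exposed: 53×40/105 = 20.190
  No disease, Unexposed: 53×65/105 = 32.810
Contributions (O − E)²/E:
  (24 − 19.810)²/19.810 = 0.8862
  (28 − 32.190)²/32.190 = 0.5454
  (16 − 20.190)²/20.190 = 0.8695
  (37 − 32.810)²/32.810 = 0.5351
χ² = 0.8862 + 0.5454 + 0.8695 + 0.5351 = 2.84

2.84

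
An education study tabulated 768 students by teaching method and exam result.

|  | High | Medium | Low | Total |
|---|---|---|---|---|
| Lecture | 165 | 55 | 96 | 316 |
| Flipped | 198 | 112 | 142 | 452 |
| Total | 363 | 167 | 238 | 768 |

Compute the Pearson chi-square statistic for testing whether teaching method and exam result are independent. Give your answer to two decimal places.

7.50

Grand total N = 768.
Expected counts (row total × column total / N):
  Lecture, High: 316×363/768 = 149.359
  Lecture, Medium: 316×167/768 = 68.714
  Lecture, Low: 316×238/768 = 97.927
  Flipped, High: 452×363/768 = 213.641
  Flipped, Medium: 452×167/768 = 98.286
  Flipped, Low: 452×238/768 = 140.073
Contributions (O − E)²/E:
  (165 − 149.359)²/149.359 = 1.6379
  (55 − 68.714)²/68.714 = 2.7371
  (96 − 97.927)²/97.927 = 0.0379
  (198 − 213.641)²/213.641 = 1.1451
  (112 − 98.286)²/98.286 = 1.9135
  (142 − 140.073)²/140.073 = 0.0265
χ² = 1.6379 + 2.7371 + 0.0379 + 1.1451 + 1.9135 + 0.0265 = 7.50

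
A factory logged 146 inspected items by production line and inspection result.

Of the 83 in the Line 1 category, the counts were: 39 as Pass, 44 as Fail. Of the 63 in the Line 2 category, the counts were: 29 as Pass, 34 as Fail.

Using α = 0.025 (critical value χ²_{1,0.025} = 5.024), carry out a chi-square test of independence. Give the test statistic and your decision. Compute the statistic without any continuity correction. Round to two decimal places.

Row totals: 83, 63. Column totals: 68, 78. Grand total N = 146.
Expected counts (row total × column total / N):
  Line 1, Pass: 83×68/146 = 38.658
  Line 1, Fail: 83×78/146 = 44.342
  Line 2, Pass: 63×68/146 = 29.342
  Line 2, Fail: 63×78/146 = 33.658
Contributions (O − E)²/E:
  (39 − 38.658)²/38.658 = 0.0030
  (44 − 44.342)²/44.342 = 0.0026
  (29 − 29.342)²/29.342 = 0.0040
  (34 − 33.658)²/33.658 = 0.0035
χ² = 0.0030 + 0.0026 + 0.0040 + 0.0035 = 0.01
df = (2−1)(2−1) = 1. Since 0.01 < 5.024, fail to reject the null hypothesis of independence at α = 0.025.

0.01; fail to reject H₀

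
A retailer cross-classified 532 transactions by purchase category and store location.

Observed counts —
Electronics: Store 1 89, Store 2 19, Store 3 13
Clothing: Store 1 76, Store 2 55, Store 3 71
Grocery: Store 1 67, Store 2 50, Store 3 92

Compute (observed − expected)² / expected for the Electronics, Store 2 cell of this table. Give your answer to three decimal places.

Row total (Electronics) = 121; column total (Store 2) = 124; N = 532.
Expected count E = 121 × 124 / 532 = 28.2030.
Contribution = (O − E)²/E = (19 − 28.2030)² / 28.2030 = 3.003.

3.003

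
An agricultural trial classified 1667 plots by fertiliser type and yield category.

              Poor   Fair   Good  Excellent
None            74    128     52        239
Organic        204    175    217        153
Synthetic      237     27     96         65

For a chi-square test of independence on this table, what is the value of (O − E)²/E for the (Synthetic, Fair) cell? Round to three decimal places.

38.798

Row total (Synthetic) = 425; column total (Fair) = 330; N = 1667.
Expected count E = 425 × 330 / 1667 = 84.13317.
Contribution = (O − E)²/E = (27 − 84.13317)² / 84.13317 = 38.798.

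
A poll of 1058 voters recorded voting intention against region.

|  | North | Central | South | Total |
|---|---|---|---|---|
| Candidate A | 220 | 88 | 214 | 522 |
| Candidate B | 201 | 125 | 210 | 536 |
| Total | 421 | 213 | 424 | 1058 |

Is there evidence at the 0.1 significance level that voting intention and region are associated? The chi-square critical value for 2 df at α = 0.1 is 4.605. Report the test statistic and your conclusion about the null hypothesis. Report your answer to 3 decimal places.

Grand total N = 1058.
Expected counts (row total × column total / N):
  Candidate A, North: 522×421/1058 = 207.7146
  Candidate A, Central: 522×213/1058 = 105.0907
  Candidate A, South: 522×424/1058 = 209.1947
  Candidate B, North: 536×421/1058 = 213.2854
  Candidate B, Central: 536×213/1058 = 107.9093
  Candidate B, South: 536×424/1058 = 214.8053
Contributions (O − E)²/E:
  (220 − 207.7146)²/207.7146 = 0.7266
  (88 − 105.0907)²/105.0907 = 2.7794
  (214 − 209.1947)²/209.1947 = 0.1104
  (201 − 213.2854)²/213.2854 = 0.7076
  (125 − 107.9093)²/107.9093 = 2.7068
  (210 − 214.8053)²/214.8053 = 0.1075
χ² = 0.7266 + 2.7794 + 0.1104 + 0.7076 + 2.7068 + 0.1075 = 7.138
df = (2−1)(3−1) = 2. Since 7.138 > 4.605, reject the null hypothesis of independence at α = 0.1.

7.138; reject H₀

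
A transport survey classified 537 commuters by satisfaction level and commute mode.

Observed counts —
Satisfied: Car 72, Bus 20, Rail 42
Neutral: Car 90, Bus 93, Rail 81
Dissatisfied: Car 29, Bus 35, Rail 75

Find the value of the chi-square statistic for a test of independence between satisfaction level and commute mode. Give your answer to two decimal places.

Row totals: 134, 264, 139. Column totals: 191, 148, 198. Grand total N = 537.
Expected counts (row total × column total / N):
  Satisfied, Car: 134×191/537 = 47.661
  Satisfied, Bus: 134×148/537 = 36.931
  Satisfied, Rail: 134×198/537 = 49.408
  Neutral, Car: 264×191/537 = 93.899
  Neutral, Bus: 264×148/537 = 72.760
  Neutral, Rail: 264×198/537 = 97.341
  Dissatisfied, Car: 139×191/537 = 49.439
  Dissatisfied, Bus: 139×148/537 = 38.309
  Dissatisfied, Rail: 139×198/537 = 51.251
Contributions (O − E)²/E:
  (72 − 47.661)²/47.661 = 12.4292
  (20 − 36.931)²/36.931 = 7.7620
  (42 − 49.408)²/49.408 = 1.1107
  (90 − 93.899)²/93.899 = 0.1619
  (93 − 72.760)²/72.760 = 5.6303
  (81 − 97.341)²/97.341 = 2.7432
  (29 − 49.439)²/49.439 = 8.4499
  (35 − 38.309)²/38.309 = 0.2858
  (75 − 51.251)²/51.251 = 11.0050
χ² = 12.4292 + 7.7620 + 1.1107 + 0.1619 + 5.6303 + 2.7432 + 8.4499 + 0.2858 + 11.0050 = 49.58

49.58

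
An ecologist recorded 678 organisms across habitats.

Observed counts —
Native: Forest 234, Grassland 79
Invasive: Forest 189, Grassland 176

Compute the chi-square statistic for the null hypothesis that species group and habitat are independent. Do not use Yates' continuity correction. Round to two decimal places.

37.92

Row totals: 313, 365. Column totals: 423, 255. Grand total N = 678.
Expected counts (row total × column total / N):
  Native, Forest: 313×423/678 = 195.279
  Native, Grassland: 313×255/678 = 117.721
  Invasive, Forest: 365×423/678 = 227.721
  Invasive, Grassland: 365×255/678 = 137.279
Contributions (O − E)²/E:
  (234 − 195.279)²/195.279 = 7.6778
  (79 − 117.721)²/117.721 = 12.7362
  (189 − 227.721)²/227.721 = 6.5840
  (176 − 137.279)²/137.279 = 10.9217
χ² = 7.6778 + 12.7362 + 6.5840 + 10.9217 = 37.92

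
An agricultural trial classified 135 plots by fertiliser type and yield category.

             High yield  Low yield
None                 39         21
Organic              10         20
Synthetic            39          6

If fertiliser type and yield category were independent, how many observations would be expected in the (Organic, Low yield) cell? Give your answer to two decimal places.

Row total (Organic) = 30; column total (Low yield) = 47; grand total N = 135.
Expected count = (row total × column total) / N = 30 × 47 / 135 = 10.44.

10.44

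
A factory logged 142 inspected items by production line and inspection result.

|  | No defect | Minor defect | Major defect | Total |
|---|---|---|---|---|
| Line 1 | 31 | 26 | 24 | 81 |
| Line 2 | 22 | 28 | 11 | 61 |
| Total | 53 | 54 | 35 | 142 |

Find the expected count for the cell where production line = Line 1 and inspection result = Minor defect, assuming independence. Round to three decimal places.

30.803

Row total (Line 1) = 81; column total (Minor defect) = 54; grand total N = 142.
Expected count = (row total × column total) / N = 81 × 54 / 142 = 30.803.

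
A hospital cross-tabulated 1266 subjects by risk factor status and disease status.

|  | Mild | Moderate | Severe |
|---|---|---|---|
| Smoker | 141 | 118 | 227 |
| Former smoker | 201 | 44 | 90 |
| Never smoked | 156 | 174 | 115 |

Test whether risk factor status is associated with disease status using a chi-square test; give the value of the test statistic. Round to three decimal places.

Row totals: 486, 335, 445. Column totals: 498, 336, 432. Grand total N = 1266.
Expected counts (row total × column total / N):
  Smoker, Mild: 486×498/1266 = 191.1754
  Smoker, Moderate: 486×336/1266 = 128.9858
  Smoker, Severe: 486×432/1266 = 165.8389
  Former smoker, Mild: 335×498/1266 = 131.7773
  Former smoker, Moderate: 335×336/1266 = 88.9100
  Former smoker, Severe: 335×432/1266 = 114.3128
  Never smoked, Mild: 445×498/1266 = 175.0474
  Never smoked, Moderate: 445×336/1266 = 118.1043
  Never smoked, Severe: 445×432/1266 = 151.8483
Contributions (O − E)²/E:
  (141 − 191.1754)²/191.1754 = 13.1689
  (118 − 128.9858)²/128.9858 = 0.9357
  (227 − 165.8389)²/165.8389 = 22.5561
  (201 − 131.7773)²/131.7773 = 36.3627
  (44 − 88.9100)²/88.9100 = 22.6848
  (90 − 114.3128)²/114.3128 = 5.1710
  (156 − 175.0474)²/175.0474 = 2.0726
  (174 − 118.1043)²/118.1043 = 26.4540
  (115 − 151.8483)²/151.8483 = 8.9418
χ² = 13.1689 + 0.9357 + 22.5561 + 36.3627 + 22.6848 + 5.1710 + 2.0726 + 26.4540 + 8.9418 = 138.348

138.348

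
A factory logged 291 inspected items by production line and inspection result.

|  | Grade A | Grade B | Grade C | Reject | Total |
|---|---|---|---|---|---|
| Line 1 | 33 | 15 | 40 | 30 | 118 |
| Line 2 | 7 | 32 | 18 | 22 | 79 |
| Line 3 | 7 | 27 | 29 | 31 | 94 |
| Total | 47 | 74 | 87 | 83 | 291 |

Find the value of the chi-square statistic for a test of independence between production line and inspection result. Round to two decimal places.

35.24

Grand total N = 291.
Expected counts (row total × column total / N):
  Line 1, Grade A: 118×47/291 = 19.058
  Line 1, Grade B: 118×74/291 = 30.007
  Line 1, Grade C: 118×87/291 = 35.278
  Line 1, Reject: 118×83/291 = 33.656
  Line 2, Grade A: 79×47/291 = 12.759
  Line 2, Grade B: 79×74/291 = 20.089
  Line 2, Grade C: 79×87/291 = 23.619
  Line 2, Reject: 79×83/291 = 22.533
  Line 3, Grade A: 94×47/291 = 15.182
  Line 3, Grade B: 94×74/291 = 23.904
  Line 3, Grade C: 94×87/291 = 28.103
  Line 3, Reject: 94×83/291 = 26.811
Contributions (O − E)²/E:
  (33 − 19.058)²/19.058 = 10.1994
  (15 − 30.007)²/30.007 = 7.5053
  (40 − 35.278)²/35.278 = 0.6320
  (30 − 33.656)²/33.656 = 0.3971
  (7 − 12.759)²/12.759 = 2.5994
  (32 − 20.089)²/20.089 = 7.0622
  (18 − 23.619)²/23.619 = 1.3368
  (22 − 22.533)²/22.533 = 0.0126
  (7 − 15.182)²/15.182 = 4.4095
  (27 − 23.904)²/23.904 = 0.4010
  (29 − 28.103)²/28.103 = 0.0286
  (31 − 26.811)²/26.811 = 0.6545
χ² = 10.1994 + 7.5053 + 0.6320 + 0.3971 + 2.5994 + 7.0622 + 1.3368 + 0.0126 + 4.4095 + 0.4010 + 0.0286 + 0.6545 = 35.24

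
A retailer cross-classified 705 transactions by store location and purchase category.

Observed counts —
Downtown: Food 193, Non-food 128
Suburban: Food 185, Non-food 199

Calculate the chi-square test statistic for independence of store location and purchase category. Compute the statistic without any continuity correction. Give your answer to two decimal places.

10.04

Row totals: 321, 384. Column totals: 378, 327. Grand total N = 705.
Expected counts (row total × column total / N):
  Downtown, Food: 321×378/705 = 172.111
  Downtown, Non-food: 321×327/705 = 148.889
  Suburban, Food: 384×378/705 = 205.889
  Suburban, Non-food: 384×327/705 = 178.111
Contributions (O − E)²/E:
  (193 − 172.111)²/172.111 = 2.5353
  (128 − 148.889)²/148.889 = 2.9307
  (185 − 205.889)²/205.889 = 2.1193
  (199 − 178.111)²/178.111 = 2.4499
χ² = 2.5353 + 2.9307 + 2.1193 + 2.4499 = 10.04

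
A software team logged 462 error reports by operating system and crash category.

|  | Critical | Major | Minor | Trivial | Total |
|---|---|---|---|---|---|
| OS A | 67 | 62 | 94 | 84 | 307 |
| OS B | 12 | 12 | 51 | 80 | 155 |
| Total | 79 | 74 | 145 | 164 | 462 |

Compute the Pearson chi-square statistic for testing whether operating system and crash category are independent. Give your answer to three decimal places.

39.154

Grand total N = 462.
Expected counts (row total × column total / N):
  OS A, Critical: 307×79/462 = 52.4957
  OS A, Major: 307×74/462 = 49.1732
  OS A, Minor: 307×145/462 = 96.3528
  OS A, Trivial: 307×164/462 = 108.9784
  OS B, Critical: 155×79/462 = 26.5043
  OS B, Major: 155×74/462 = 24.8268
  OS B, Minor: 155×145/462 = 48.6472
  OS B, Trivial: 155×164/462 = 55.0216
Contributions (O − E)²/E:
  (67 − 52.4957)²/52.4957 = 4.0075
  (62 − 49.1732)²/49.1732 = 3.3459
  (94 − 96.3528)²/96.3528 = 0.0575
  (84 − 108.9784)²/108.9784 = 5.7252
  (12 − 26.5043)²/26.5043 = 7.9374
  (12 − 24.8268)²/24.8268 = 6.6270
  (51 − 48.6472)²/48.6472 = 0.1138
  (80 − 55.0216)²/55.0216 = 11.3396
χ² = 4.0075 + 3.3459 + 0.0575 + 5.7252 + 7.9374 + 6.6270 + 0.1138 + 11.3396 = 39.154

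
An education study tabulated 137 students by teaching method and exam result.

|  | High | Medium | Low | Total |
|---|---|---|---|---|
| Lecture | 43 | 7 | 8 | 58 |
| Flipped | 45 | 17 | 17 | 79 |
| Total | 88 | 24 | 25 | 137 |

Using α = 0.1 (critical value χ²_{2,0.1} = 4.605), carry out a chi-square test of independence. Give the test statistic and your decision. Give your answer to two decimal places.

Grand total N = 137.
Expected counts (row total × column total / N):
  Lecture, High: 58×88/137 = 37.2555
  Lecture, Medium: 58×24/137 = 10.1606
  Lecture, Low: 58×25/137 = 10.5839
  Flipped, High: 79×88/137 = 50.7445
  Flipped, Medium: 79×24/137 = 13.8394
  Flipped, Low: 79×25/137 = 14.4161
Contributions (O − E)²/E:
  (43 − 37.2555)²/37.2555 = 0.8858
  (7 − 10.1606)²/10.1606 = 0.9831
  (8 − 10.5839)²/10.5839 = 0.6308
  (45 − 50.7445)²/50.7445 = 0.6503
  (17 − 13.8394)²/13.8394 = 0.7218
  (17 − 14.4161)²/14.4161 = 0.4631
χ² = 0.8858 + 0.9831 + 0.6308 + 0.6503 + 0.7218 + 0.4631 = 4.33
df = (2−1)(3−1) = 2. Since 4.33 < 4.605, fail to reject the null hypothesis of independence at α = 0.1.

4.33; fail to reject H₀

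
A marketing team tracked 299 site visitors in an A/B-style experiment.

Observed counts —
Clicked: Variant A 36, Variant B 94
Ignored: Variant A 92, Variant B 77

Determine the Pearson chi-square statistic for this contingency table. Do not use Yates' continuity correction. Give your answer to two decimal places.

Row totals: 130, 169. Column totals: 128, 171. Grand total N = 299.
Expected counts (row total × column total / N):
  Clicked, Variant A: 130×128/299 = 55.652
  Clicked, Variant B: 130×171/299 = 74.348
  Ignored, Variant A: 169×128/299 = 72.348
  Ignored, Variant B: 169×171/299 = 96.652
Contributions (O − E)²/E:
  (36 − 55.652)²/55.652 = 6.9396
  (94 − 74.348)²/74.348 = 5.1945
  (92 − 72.348)²/72.348 = 5.3381
  (77 − 96.652)²/96.652 = 3.9958
χ² = 6.9396 + 5.1945 + 5.3381 + 3.9958 = 21.47

21.47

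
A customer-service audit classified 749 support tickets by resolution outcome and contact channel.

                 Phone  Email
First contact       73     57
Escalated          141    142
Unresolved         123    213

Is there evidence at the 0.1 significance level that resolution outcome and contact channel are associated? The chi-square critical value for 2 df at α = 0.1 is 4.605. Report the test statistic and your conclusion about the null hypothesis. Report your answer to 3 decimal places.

18.758; reject H₀

Row totals: 130, 283, 336. Column totals: 337, 412. Grand total N = 749.
Expected counts (row total × column total / N):
  First contact, Phone: 130×337/749 = 58.4913
  First contact, Email: 130×412/749 = 71.5087
  Escalated, Phone: 283×337/749 = 127.3311
  Escalated, Email: 283×412/749 = 155.6689
  Unresolved, Phone: 336×337/749 = 151.1776
  Unresolved, Email: 336×412/749 = 184.8224
Contributions (O − E)²/E:
  (73 − 58.4913)²/58.4913 = 3.5989
  (57 − 71.5087)²/71.5087 = 2.9437
  (141 − 127.3311)²/127.3311 = 1.4673
  (142 − 155.6689)²/155.6689 = 1.2002
  (123 − 151.1776)²/151.1776 = 5.2519
  (213 − 184.8224)²/184.8224 = 4.2959
χ² = 3.5989 + 2.9437 + 1.4673 + 1.2002 + 5.2519 + 4.2959 = 18.758
df = (3−1)(2−1) = 2. Since 18.758 > 4.605, reject the null hypothesis of independence at α = 0.1.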